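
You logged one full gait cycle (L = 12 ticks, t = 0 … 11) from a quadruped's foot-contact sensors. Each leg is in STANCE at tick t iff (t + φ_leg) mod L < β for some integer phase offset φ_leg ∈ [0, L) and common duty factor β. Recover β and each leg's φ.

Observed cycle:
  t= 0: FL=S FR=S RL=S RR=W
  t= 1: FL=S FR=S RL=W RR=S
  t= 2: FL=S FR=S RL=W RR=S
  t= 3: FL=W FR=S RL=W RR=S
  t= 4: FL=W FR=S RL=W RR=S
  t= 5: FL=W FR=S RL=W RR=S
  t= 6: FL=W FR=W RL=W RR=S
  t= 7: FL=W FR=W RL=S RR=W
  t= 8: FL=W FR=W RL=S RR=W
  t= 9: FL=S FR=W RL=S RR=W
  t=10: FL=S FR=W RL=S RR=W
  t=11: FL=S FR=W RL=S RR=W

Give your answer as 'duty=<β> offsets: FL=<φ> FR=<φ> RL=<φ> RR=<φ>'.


duty=6 offsets: FL=3 FR=0 RL=5 RR=11

duty β = stance ticks per leg = 6
FL: stance ticks = 6; W→S at t=9 → φ=3
FR: stance ticks = 6; W→S at t=0 → φ=0
RL: stance ticks = 6; W→S at t=7 → φ=5
RR: stance ticks = 6; W→S at t=1 → φ=11


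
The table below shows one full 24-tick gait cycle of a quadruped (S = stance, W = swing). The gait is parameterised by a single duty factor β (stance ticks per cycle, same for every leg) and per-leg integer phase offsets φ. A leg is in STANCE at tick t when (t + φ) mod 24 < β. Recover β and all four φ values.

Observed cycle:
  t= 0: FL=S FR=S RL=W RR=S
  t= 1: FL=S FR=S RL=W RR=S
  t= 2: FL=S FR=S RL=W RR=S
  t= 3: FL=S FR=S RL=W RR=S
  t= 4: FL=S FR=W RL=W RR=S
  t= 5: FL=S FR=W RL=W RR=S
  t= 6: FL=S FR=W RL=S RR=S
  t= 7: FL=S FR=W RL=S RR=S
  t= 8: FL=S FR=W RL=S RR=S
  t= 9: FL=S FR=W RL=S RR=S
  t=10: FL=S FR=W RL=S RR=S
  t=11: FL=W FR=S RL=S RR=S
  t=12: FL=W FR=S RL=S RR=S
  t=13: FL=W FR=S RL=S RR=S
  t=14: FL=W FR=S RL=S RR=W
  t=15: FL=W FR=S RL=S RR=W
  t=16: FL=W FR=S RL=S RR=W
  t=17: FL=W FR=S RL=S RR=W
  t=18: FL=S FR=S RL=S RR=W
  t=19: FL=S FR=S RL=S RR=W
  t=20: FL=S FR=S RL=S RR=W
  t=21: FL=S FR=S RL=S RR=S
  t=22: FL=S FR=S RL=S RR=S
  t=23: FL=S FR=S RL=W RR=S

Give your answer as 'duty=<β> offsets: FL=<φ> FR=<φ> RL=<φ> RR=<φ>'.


duty β = stance ticks per leg = 17
FL: stance ticks = 17; W→S at t=18 → φ=6
FR: stance ticks = 17; W→S at t=11 → φ=13
RL: stance ticks = 17; W→S at t=6 → φ=18
RR: stance ticks = 17; W→S at t=21 → φ=3

duty=17 offsets: FL=6 FR=13 RL=18 RR=3


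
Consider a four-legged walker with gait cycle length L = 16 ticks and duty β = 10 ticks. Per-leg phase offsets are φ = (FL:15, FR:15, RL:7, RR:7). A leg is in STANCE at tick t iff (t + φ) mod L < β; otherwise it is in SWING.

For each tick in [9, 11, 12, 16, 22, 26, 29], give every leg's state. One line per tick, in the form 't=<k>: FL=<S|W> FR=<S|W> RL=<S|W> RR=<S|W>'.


t=9: FL=S FR=S RL=S RR=S
t=11: FL=W FR=W RL=S RR=S
t=12: FL=W FR=W RL=S RR=S
t=16: FL=W FR=W RL=S RR=S
t=22: FL=S FR=S RL=W RR=W
t=26: FL=S FR=S RL=S RR=S
t=29: FL=W FR=W RL=S RR=S

t=9: phase=(8,8,0,0) vs β=10 → FL=S FR=S RL=S RR=S
t=11: phase=(10,10,2,2) vs β=10 → FL=W FR=W RL=S RR=S
t=12: phase=(11,11,3,3) vs β=10 → FL=W FR=W RL=S RR=S
t=16: phase=(15,15,7,7) vs β=10 → FL=W FR=W RL=S RR=S
t=22: phase=(5,5,13,13) vs β=10 → FL=S FR=S RL=W RR=W
t=26: phase=(9,9,1,1) vs β=10 → FL=S FR=S RL=S RR=S
t=29: phase=(12,12,4,4) vs β=10 → FL=W FR=W RL=S RR=S


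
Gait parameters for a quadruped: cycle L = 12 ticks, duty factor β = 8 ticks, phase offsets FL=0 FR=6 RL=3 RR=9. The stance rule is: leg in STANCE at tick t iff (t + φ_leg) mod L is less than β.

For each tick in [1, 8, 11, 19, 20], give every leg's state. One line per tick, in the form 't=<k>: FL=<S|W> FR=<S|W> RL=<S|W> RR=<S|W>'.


t=1: FL=S FR=S RL=S RR=W
t=8: FL=W FR=S RL=W RR=S
t=11: FL=W FR=S RL=S RR=W
t=19: FL=S FR=S RL=W RR=S
t=20: FL=W FR=S RL=W RR=S

t=1: phase=(1,7,4,10) vs β=8 → FL=S FR=S RL=S RR=W
t=8: phase=(8,2,11,5) vs β=8 → FL=W FR=S RL=W RR=S
t=11: phase=(11,5,2,8) vs β=8 → FL=W FR=S RL=S RR=W
t=19: phase=(7,1,10,4) vs β=8 → FL=S FR=S RL=W RR=S
t=20: phase=(8,2,11,5) vs β=8 → FL=W FR=S RL=W RR=S


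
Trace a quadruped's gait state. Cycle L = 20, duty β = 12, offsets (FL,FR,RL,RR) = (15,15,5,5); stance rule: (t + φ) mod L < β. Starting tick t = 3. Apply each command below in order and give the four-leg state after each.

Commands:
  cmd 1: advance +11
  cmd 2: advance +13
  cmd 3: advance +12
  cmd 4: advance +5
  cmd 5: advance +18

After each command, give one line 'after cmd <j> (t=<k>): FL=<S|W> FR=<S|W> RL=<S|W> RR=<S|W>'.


start t=3: FL=W FR=W RL=S RR=S
cmd 1: advance +11 → t=14, phase=(9,9,19,19) → FL=S FR=S RL=W RR=W
cmd 2: advance +13 → t=27, phase=(2,2,12,12) → FL=S FR=S RL=W RR=W
cmd 3: advance +12 → t=39, phase=(14,14,4,4) → FL=W FR=W RL=S RR=S
cmd 4: advance +5 → t=44, phase=(19,19,9,9) → FL=W FR=W RL=S RR=S
cmd 5: advance +18 → t=62, phase=(17,17,7,7) → FL=W FR=W RL=S RR=S

after cmd 1 (t=14): FL=S FR=S RL=W RR=W
after cmd 2 (t=27): FL=S FR=S RL=W RR=W
after cmd 3 (t=39): FL=W FR=W RL=S RR=S
after cmd 4 (t=44): FL=W FR=W RL=S RR=S
after cmd 5 (t=62): FL=W FR=W RL=S RR=S


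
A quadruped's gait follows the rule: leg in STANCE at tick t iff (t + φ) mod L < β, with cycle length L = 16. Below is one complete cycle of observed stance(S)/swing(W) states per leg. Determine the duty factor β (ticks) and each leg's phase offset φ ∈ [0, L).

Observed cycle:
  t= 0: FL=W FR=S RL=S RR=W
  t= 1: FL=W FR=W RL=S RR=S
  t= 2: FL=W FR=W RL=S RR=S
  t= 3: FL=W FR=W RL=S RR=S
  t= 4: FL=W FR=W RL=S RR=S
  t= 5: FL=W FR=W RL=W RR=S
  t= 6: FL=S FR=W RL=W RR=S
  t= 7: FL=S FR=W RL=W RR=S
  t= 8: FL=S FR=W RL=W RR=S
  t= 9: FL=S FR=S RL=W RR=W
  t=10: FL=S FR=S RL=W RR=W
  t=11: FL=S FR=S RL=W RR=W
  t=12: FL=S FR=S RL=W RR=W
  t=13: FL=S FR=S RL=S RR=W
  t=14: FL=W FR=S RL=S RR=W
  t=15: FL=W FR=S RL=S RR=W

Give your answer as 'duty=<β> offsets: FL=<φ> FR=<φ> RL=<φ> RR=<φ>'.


duty β = stance ticks per leg = 8
FL: stance ticks = 8; W→S at t=6 → φ=10
FR: stance ticks = 8; W→S at t=9 → φ=7
RL: stance ticks = 8; W→S at t=13 → φ=3
RR: stance ticks = 8; W→S at t=1 → φ=15

duty=8 offsets: FL=10 FR=7 RL=3 RR=15


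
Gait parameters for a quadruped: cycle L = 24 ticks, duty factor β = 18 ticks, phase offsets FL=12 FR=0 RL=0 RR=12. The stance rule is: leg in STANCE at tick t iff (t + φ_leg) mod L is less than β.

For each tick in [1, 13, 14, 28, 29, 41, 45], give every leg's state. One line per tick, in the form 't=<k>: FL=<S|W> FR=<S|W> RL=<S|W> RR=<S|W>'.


t=1: phase=(13,1,1,13) vs β=18 → FL=S FR=S RL=S RR=S
t=13: phase=(1,13,13,1) vs β=18 → FL=S FR=S RL=S RR=S
t=14: phase=(2,14,14,2) vs β=18 → FL=S FR=S RL=S RR=S
t=28: phase=(16,4,4,16) vs β=18 → FL=S FR=S RL=S RR=S
t=29: phase=(17,5,5,17) vs β=18 → FL=S FR=S RL=S RR=S
t=41: phase=(5,17,17,5) vs β=18 → FL=S FR=S RL=S RR=S
t=45: phase=(9,21,21,9) vs β=18 → FL=S FR=W RL=W RR=S

t=1: FL=S FR=S RL=S RR=S
t=13: FL=S FR=S RL=S RR=S
t=14: FL=S FR=S RL=S RR=S
t=28: FL=S FR=S RL=S RR=S
t=29: FL=S FR=S RL=S RR=S
t=41: FL=S FR=S RL=S RR=S
t=45: FL=S FR=W RL=W RR=S


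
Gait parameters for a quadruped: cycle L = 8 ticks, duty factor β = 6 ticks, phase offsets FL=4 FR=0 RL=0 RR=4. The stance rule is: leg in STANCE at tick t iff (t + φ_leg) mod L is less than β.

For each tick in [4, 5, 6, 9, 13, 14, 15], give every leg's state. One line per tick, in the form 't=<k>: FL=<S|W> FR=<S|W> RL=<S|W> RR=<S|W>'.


t=4: FL=S FR=S RL=S RR=S
t=5: FL=S FR=S RL=S RR=S
t=6: FL=S FR=W RL=W RR=S
t=9: FL=S FR=S RL=S RR=S
t=13: FL=S FR=S RL=S RR=S
t=14: FL=S FR=W RL=W RR=S
t=15: FL=S FR=W RL=W RR=S

t=4: phase=(0,4,4,0) vs β=6 → FL=S FR=S RL=S RR=S
t=5: phase=(1,5,5,1) vs β=6 → FL=S FR=S RL=S RR=S
t=6: phase=(2,6,6,2) vs β=6 → FL=S FR=W RL=W RR=S
t=9: phase=(5,1,1,5) vs β=6 → FL=S FR=S RL=S RR=S
t=13: phase=(1,5,5,1) vs β=6 → FL=S FR=S RL=S RR=S
t=14: phase=(2,6,6,2) vs β=6 → FL=S FR=W RL=W RR=S
t=15: phase=(3,7,7,3) vs β=6 → FL=S FR=W RL=W RR=S


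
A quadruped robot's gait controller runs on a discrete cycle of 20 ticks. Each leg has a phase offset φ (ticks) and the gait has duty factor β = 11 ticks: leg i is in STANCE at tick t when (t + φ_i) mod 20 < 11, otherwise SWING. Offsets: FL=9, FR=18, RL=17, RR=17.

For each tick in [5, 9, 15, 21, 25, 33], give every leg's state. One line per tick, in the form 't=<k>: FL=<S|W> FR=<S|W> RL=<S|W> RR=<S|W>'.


t=5: phase=(14,3,2,2) vs β=11 → FL=W FR=S RL=S RR=S
t=9: phase=(18,7,6,6) vs β=11 → FL=W FR=S RL=S RR=S
t=15: phase=(4,13,12,12) vs β=11 → FL=S FR=W RL=W RR=W
t=21: phase=(10,19,18,18) vs β=11 → FL=S FR=W RL=W RR=W
t=25: phase=(14,3,2,2) vs β=11 → FL=W FR=S RL=S RR=S
t=33: phase=(2,11,10,10) vs β=11 → FL=S FR=W RL=S RR=S

t=5: FL=W FR=S RL=S RR=S
t=9: FL=W FR=S RL=S RR=S
t=15: FL=S FR=W RL=W RR=W
t=21: FL=S FR=W RL=W RR=W
t=25: FL=W FR=S RL=S RR=S
t=33: FL=S FR=W RL=S RR=S


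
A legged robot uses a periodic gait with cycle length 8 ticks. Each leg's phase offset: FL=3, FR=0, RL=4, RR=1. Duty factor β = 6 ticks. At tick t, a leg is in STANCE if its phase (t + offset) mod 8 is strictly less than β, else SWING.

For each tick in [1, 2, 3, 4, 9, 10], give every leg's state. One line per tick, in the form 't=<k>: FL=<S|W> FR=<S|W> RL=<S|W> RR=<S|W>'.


t=1: phase=(4,1,5,2) vs β=6 → FL=S FR=S RL=S RR=S
t=2: phase=(5,2,6,3) vs β=6 → FL=S FR=S RL=W RR=S
t=3: phase=(6,3,7,4) vs β=6 → FL=W FR=S RL=W RR=S
t=4: phase=(7,4,0,5) vs β=6 → FL=W FR=S RL=S RR=S
t=9: phase=(4,1,5,2) vs β=6 → FL=S FR=S RL=S RR=S
t=10: phase=(5,2,6,3) vs β=6 → FL=S FR=S RL=W RR=S

t=1: FL=S FR=S RL=S RR=S
t=2: FL=S FR=S RL=W RR=S
t=3: FL=W FR=S RL=W RR=S
t=4: FL=W FR=S RL=S RR=S
t=9: FL=S FR=S RL=S RR=S
t=10: FL=S FR=S RL=W RR=S


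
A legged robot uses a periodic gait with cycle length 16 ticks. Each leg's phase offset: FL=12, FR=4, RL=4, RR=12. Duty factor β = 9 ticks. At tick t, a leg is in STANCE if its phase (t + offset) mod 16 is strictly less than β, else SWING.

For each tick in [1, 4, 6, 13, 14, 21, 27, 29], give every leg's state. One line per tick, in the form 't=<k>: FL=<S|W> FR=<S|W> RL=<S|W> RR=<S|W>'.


t=1: FL=W FR=S RL=S RR=W
t=4: FL=S FR=S RL=S RR=S
t=6: FL=S FR=W RL=W RR=S
t=13: FL=W FR=S RL=S RR=W
t=14: FL=W FR=S RL=S RR=W
t=21: FL=S FR=W RL=W RR=S
t=27: FL=S FR=W RL=W RR=S
t=29: FL=W FR=S RL=S RR=W

t=1: phase=(13,5,5,13) vs β=9 → FL=W FR=S RL=S RR=W
t=4: phase=(0,8,8,0) vs β=9 → FL=S FR=S RL=S RR=S
t=6: phase=(2,10,10,2) vs β=9 → FL=S FR=W RL=W RR=S
t=13: phase=(9,1,1,9) vs β=9 → FL=W FR=S RL=S RR=W
t=14: phase=(10,2,2,10) vs β=9 → FL=W FR=S RL=S RR=W
t=21: phase=(1,9,9,1) vs β=9 → FL=S FR=W RL=W RR=S
t=27: phase=(7,15,15,7) vs β=9 → FL=S FR=W RL=W RR=S
t=29: phase=(9,1,1,9) vs β=9 → FL=W FR=S RL=S RR=W


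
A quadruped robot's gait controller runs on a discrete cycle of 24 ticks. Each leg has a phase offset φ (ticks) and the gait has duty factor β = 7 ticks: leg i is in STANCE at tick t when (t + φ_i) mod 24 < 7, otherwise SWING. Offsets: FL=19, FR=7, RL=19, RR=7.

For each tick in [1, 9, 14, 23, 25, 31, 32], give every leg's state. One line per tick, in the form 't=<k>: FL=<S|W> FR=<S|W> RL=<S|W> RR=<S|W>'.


t=1: phase=(20,8,20,8) vs β=7 → FL=W FR=W RL=W RR=W
t=9: phase=(4,16,4,16) vs β=7 → FL=S FR=W RL=S RR=W
t=14: phase=(9,21,9,21) vs β=7 → FL=W FR=W RL=W RR=W
t=23: phase=(18,6,18,6) vs β=7 → FL=W FR=S RL=W RR=S
t=25: phase=(20,8,20,8) vs β=7 → FL=W FR=W RL=W RR=W
t=31: phase=(2,14,2,14) vs β=7 → FL=S FR=W RL=S RR=W
t=32: phase=(3,15,3,15) vs β=7 → FL=S FR=W RL=S RR=W

t=1: FL=W FR=W RL=W RR=W
t=9: FL=S FR=W RL=S RR=W
t=14: FL=W FR=W RL=W RR=W
t=23: FL=W FR=S RL=W RR=S
t=25: FL=W FR=W RL=W RR=W
t=31: FL=S FR=W RL=S RR=W
t=32: FL=S FR=W RL=S RR=W


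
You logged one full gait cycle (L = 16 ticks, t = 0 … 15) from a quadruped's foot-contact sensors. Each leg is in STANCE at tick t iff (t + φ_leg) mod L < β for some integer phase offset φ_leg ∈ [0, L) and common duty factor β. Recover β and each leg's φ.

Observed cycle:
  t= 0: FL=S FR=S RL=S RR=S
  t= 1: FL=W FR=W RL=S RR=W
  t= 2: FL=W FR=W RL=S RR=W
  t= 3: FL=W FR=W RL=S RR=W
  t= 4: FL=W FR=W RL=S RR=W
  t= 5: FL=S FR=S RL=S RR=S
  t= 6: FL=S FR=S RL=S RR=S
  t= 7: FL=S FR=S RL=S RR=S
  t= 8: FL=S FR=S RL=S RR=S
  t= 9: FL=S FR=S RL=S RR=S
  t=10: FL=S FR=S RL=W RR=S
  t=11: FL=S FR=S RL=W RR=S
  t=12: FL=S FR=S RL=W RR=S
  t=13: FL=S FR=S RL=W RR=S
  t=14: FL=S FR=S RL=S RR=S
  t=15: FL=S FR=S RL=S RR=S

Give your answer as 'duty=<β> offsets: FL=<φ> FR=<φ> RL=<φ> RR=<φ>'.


duty=12 offsets: FL=11 FR=11 RL=2 RR=11

duty β = stance ticks per leg = 12
FL: stance ticks = 12; W→S at t=5 → φ=11
FR: stance ticks = 12; W→S at t=5 → φ=11
RL: stance ticks = 12; W→S at t=14 → φ=2
RR: stance ticks = 12; W→S at t=5 → φ=11


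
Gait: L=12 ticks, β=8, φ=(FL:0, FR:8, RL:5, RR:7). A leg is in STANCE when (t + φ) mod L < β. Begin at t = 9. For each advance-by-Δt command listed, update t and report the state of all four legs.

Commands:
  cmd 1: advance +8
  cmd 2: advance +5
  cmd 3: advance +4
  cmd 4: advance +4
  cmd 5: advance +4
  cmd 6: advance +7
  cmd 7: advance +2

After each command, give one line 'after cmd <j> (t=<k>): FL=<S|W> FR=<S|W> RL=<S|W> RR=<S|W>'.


after cmd 1 (t=17): FL=S FR=S RL=W RR=S
after cmd 2 (t=22): FL=W FR=S RL=S RR=S
after cmd 3 (t=26): FL=S FR=W RL=S RR=W
after cmd 4 (t=30): FL=S FR=S RL=W RR=S
after cmd 5 (t=34): FL=W FR=S RL=S RR=S
after cmd 6 (t=41): FL=S FR=S RL=W RR=S
after cmd 7 (t=43): FL=S FR=S RL=S RR=S

start t=9: FL=W FR=S RL=S RR=S
cmd 1: advance +8 → t=17, phase=(5,1,10,0) → FL=S FR=S RL=W RR=S
cmd 2: advance +5 → t=22, phase=(10,6,3,5) → FL=W FR=S RL=S RR=S
cmd 3: advance +4 → t=26, phase=(2,10,7,9) → FL=S FR=W RL=S RR=W
cmd 4: advance +4 → t=30, phase=(6,2,11,1) → FL=S FR=S RL=W RR=S
cmd 5: advance +4 → t=34, phase=(10,6,3,5) → FL=W FR=S RL=S RR=S
cmd 6: advance +7 → t=41, phase=(5,1,10,0) → FL=S FR=S RL=W RR=S
cmd 7: advance +2 → t=43, phase=(7,3,0,2) → FL=S FR=S RL=S RR=S


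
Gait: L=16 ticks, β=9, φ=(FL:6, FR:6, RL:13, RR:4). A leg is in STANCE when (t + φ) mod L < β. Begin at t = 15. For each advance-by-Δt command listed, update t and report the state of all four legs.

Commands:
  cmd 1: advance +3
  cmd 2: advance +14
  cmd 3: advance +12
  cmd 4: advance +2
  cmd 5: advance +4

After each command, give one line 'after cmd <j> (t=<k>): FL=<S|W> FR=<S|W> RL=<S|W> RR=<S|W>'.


after cmd 1 (t=18): FL=S FR=S RL=W RR=S
after cmd 2 (t=32): FL=S FR=S RL=W RR=S
after cmd 3 (t=44): FL=S FR=S RL=W RR=S
after cmd 4 (t=46): FL=S FR=S RL=W RR=S
after cmd 5 (t=50): FL=S FR=S RL=W RR=S

start t=15: FL=S FR=S RL=W RR=S
cmd 1: advance +3 → t=18, phase=(8,8,15,6) → FL=S FR=S RL=W RR=S
cmd 2: advance +14 → t=32, phase=(6,6,13,4) → FL=S FR=S RL=W RR=S
cmd 3: advance +12 → t=44, phase=(2,2,9,0) → FL=S FR=S RL=W RR=S
cmd 4: advance +2 → t=46, phase=(4,4,11,2) → FL=S FR=S RL=W RR=S
cmd 5: advance +4 → t=50, phase=(8,8,15,6) → FL=S FR=S RL=W RR=S


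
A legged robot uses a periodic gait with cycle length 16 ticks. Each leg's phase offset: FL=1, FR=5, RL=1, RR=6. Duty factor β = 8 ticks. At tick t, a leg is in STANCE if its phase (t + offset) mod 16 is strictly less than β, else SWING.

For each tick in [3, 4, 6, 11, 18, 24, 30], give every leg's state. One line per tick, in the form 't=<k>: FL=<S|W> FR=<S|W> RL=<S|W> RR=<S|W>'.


t=3: FL=S FR=W RL=S RR=W
t=4: FL=S FR=W RL=S RR=W
t=6: FL=S FR=W RL=S RR=W
t=11: FL=W FR=S RL=W RR=S
t=18: FL=S FR=S RL=S RR=W
t=24: FL=W FR=W RL=W RR=W
t=30: FL=W FR=S RL=W RR=S

t=3: phase=(4,8,4,9) vs β=8 → FL=S FR=W RL=S RR=W
t=4: phase=(5,9,5,10) vs β=8 → FL=S FR=W RL=S RR=W
t=6: phase=(7,11,7,12) vs β=8 → FL=S FR=W RL=S RR=W
t=11: phase=(12,0,12,1) vs β=8 → FL=W FR=S RL=W RR=S
t=18: phase=(3,7,3,8) vs β=8 → FL=S FR=S RL=S RR=W
t=24: phase=(9,13,9,14) vs β=8 → FL=W FR=W RL=W RR=W
t=30: phase=(15,3,15,4) vs β=8 → FL=W FR=S RL=W RR=S


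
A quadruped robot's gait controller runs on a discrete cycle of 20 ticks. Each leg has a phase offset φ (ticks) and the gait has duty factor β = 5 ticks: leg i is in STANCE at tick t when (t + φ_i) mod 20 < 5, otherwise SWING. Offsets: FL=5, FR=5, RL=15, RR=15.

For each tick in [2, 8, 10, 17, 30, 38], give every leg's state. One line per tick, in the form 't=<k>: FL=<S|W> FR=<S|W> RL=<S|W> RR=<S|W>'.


t=2: FL=W FR=W RL=W RR=W
t=8: FL=W FR=W RL=S RR=S
t=10: FL=W FR=W RL=W RR=W
t=17: FL=S FR=S RL=W RR=W
t=30: FL=W FR=W RL=W RR=W
t=38: FL=S FR=S RL=W RR=W

t=2: phase=(7,7,17,17) vs β=5 → FL=W FR=W RL=W RR=W
t=8: phase=(13,13,3,3) vs β=5 → FL=W FR=W RL=S RR=S
t=10: phase=(15,15,5,5) vs β=5 → FL=W FR=W RL=W RR=W
t=17: phase=(2,2,12,12) vs β=5 → FL=S FR=S RL=W RR=W
t=30: phase=(15,15,5,5) vs β=5 → FL=W FR=W RL=W RR=W
t=38: phase=(3,3,13,13) vs β=5 → FL=S FR=S RL=W RR=W


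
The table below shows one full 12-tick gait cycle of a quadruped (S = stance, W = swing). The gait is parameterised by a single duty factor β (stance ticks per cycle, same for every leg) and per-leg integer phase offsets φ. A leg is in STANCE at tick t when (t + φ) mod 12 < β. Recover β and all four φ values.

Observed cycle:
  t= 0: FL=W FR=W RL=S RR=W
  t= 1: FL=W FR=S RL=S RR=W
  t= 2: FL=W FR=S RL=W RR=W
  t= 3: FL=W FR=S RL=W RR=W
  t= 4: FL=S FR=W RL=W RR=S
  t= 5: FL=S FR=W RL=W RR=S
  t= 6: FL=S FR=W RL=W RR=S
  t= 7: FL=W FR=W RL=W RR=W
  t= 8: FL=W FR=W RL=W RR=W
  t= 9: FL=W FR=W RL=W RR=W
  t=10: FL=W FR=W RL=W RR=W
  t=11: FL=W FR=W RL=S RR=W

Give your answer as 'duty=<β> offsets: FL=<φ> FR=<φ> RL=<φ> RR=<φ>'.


duty=3 offsets: FL=8 FR=11 RL=1 RR=8

duty β = stance ticks per leg = 3
FL: stance ticks = 3; W→S at t=4 → φ=8
FR: stance ticks = 3; W→S at t=1 → φ=11
RL: stance ticks = 3; W→S at t=11 → φ=1
RR: stance ticks = 3; W→S at t=4 → φ=8


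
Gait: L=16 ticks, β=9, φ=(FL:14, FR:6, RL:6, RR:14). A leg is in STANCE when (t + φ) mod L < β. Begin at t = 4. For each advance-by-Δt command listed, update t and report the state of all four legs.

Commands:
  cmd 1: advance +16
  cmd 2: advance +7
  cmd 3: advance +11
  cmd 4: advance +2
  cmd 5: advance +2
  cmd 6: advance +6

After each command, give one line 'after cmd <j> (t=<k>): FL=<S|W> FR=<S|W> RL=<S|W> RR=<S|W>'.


start t=4: FL=S FR=W RL=W RR=S
cmd 1: advance +16 → t=20, phase=(2,10,10,2) → FL=S FR=W RL=W RR=S
cmd 2: advance +7 → t=27, phase=(9,1,1,9) → FL=W FR=S RL=S RR=W
cmd 3: advance +11 → t=38, phase=(4,12,12,4) → FL=S FR=W RL=W RR=S
cmd 4: advance +2 → t=40, phase=(6,14,14,6) → FL=S FR=W RL=W RR=S
cmd 5: advance +2 → t=42, phase=(8,0,0,8) → FL=S FR=S RL=S RR=S
cmd 6: advance +6 → t=48, phase=(14,6,6,14) → FL=W FR=S RL=S RR=W

after cmd 1 (t=20): FL=S FR=W RL=W RR=S
after cmd 2 (t=27): FL=W FR=S RL=S RR=W
after cmd 3 (t=38): FL=S FR=W RL=W RR=S
after cmd 4 (t=40): FL=S FR=W RL=W RR=S
after cmd 5 (t=42): FL=S FR=S RL=S RR=S
after cmd 6 (t=48): FL=W FR=S RL=S RR=W


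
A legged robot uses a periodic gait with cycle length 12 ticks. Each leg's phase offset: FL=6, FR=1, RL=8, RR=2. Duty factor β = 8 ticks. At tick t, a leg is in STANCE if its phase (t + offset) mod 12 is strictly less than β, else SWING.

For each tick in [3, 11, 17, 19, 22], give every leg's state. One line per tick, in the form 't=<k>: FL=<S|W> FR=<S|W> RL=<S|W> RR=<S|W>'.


t=3: phase=(9,4,11,5) vs β=8 → FL=W FR=S RL=W RR=S
t=11: phase=(5,0,7,1) vs β=8 → FL=S FR=S RL=S RR=S
t=17: phase=(11,6,1,7) vs β=8 → FL=W FR=S RL=S RR=S
t=19: phase=(1,8,3,9) vs β=8 → FL=S FR=W RL=S RR=W
t=22: phase=(4,11,6,0) vs β=8 → FL=S FR=W RL=S RR=S

t=3: FL=W FR=S RL=W RR=S
t=11: FL=S FR=S RL=S RR=S
t=17: FL=W FR=S RL=S RR=S
t=19: FL=S FR=W RL=S RR=W
t=22: FL=S FR=W RL=S RR=S


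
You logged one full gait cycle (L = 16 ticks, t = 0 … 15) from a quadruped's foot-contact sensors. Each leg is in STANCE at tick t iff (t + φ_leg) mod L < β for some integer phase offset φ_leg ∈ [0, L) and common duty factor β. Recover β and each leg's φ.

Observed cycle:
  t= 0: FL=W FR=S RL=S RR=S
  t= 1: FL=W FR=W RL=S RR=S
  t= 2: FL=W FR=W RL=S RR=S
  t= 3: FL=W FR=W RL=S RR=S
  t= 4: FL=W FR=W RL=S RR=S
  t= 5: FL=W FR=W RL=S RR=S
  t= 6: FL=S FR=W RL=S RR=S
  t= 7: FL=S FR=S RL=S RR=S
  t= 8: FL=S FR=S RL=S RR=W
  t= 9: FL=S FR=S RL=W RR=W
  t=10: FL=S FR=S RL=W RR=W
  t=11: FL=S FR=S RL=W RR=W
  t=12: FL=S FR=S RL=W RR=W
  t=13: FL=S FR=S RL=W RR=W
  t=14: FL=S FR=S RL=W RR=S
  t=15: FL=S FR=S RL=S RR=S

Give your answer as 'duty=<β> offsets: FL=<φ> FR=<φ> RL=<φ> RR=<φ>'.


duty β = stance ticks per leg = 10
FL: stance ticks = 10; W→S at t=6 → φ=10
FR: stance ticks = 10; W→S at t=7 → φ=9
RL: stance ticks = 10; W→S at t=15 → φ=1
RR: stance ticks = 10; W→S at t=14 → φ=2

duty=10 offsets: FL=10 FR=9 RL=1 RR=2


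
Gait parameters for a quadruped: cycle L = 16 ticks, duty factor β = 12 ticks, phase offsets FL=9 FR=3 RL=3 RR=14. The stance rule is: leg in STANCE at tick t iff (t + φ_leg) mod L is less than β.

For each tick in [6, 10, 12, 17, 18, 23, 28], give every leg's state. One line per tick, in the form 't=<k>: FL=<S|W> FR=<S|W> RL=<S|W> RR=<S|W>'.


t=6: phase=(15,9,9,4) vs β=12 → FL=W FR=S RL=S RR=S
t=10: phase=(3,13,13,8) vs β=12 → FL=S FR=W RL=W RR=S
t=12: phase=(5,15,15,10) vs β=12 → FL=S FR=W RL=W RR=S
t=17: phase=(10,4,4,15) vs β=12 → FL=S FR=S RL=S RR=W
t=18: phase=(11,5,5,0) vs β=12 → FL=S FR=S RL=S RR=S
t=23: phase=(0,10,10,5) vs β=12 → FL=S FR=S RL=S RR=S
t=28: phase=(5,15,15,10) vs β=12 → FL=S FR=W RL=W RR=S

t=6: FL=W FR=S RL=S RR=S
t=10: FL=S FR=W RL=W RR=S
t=12: FL=S FR=W RL=W RR=S
t=17: FL=S FR=S RL=S RR=W
t=18: FL=S FR=S RL=S RR=S
t=23: FL=S FR=S RL=S RR=S
t=28: FL=S FR=W RL=W RR=S


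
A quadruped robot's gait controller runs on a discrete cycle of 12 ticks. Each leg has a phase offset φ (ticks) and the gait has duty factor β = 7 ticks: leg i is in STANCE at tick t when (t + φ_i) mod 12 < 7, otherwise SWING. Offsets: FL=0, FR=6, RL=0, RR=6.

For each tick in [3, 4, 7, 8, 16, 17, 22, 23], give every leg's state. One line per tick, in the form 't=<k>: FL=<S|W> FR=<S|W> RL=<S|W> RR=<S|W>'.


t=3: FL=S FR=W RL=S RR=W
t=4: FL=S FR=W RL=S RR=W
t=7: FL=W FR=S RL=W RR=S
t=8: FL=W FR=S RL=W RR=S
t=16: FL=S FR=W RL=S RR=W
t=17: FL=S FR=W RL=S RR=W
t=22: FL=W FR=S RL=W RR=S
t=23: FL=W FR=S RL=W RR=S

t=3: phase=(3,9,3,9) vs β=7 → FL=S FR=W RL=S RR=W
t=4: phase=(4,10,4,10) vs β=7 → FL=S FR=W RL=S RR=W
t=7: phase=(7,1,7,1) vs β=7 → FL=W FR=S RL=W RR=S
t=8: phase=(8,2,8,2) vs β=7 → FL=W FR=S RL=W RR=S
t=16: phase=(4,10,4,10) vs β=7 → FL=S FR=W RL=S RR=W
t=17: phase=(5,11,5,11) vs β=7 → FL=S FR=W RL=S RR=W
t=22: phase=(10,4,10,4) vs β=7 → FL=W FR=S RL=W RR=S
t=23: phase=(11,5,11,5) vs β=7 → FL=W FR=S RL=W RR=S


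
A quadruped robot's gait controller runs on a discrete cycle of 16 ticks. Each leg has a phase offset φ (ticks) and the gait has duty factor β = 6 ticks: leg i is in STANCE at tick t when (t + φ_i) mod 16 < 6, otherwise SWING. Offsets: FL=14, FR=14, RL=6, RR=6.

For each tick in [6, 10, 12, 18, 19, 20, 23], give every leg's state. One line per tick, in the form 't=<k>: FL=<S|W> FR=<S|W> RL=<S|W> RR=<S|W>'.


t=6: phase=(4,4,12,12) vs β=6 → FL=S FR=S RL=W RR=W
t=10: phase=(8,8,0,0) vs β=6 → FL=W FR=W RL=S RR=S
t=12: phase=(10,10,2,2) vs β=6 → FL=W FR=W RL=S RR=S
t=18: phase=(0,0,8,8) vs β=6 → FL=S FR=S RL=W RR=W
t=19: phase=(1,1,9,9) vs β=6 → FL=S FR=S RL=W RR=W
t=20: phase=(2,2,10,10) vs β=6 → FL=S FR=S RL=W RR=W
t=23: phase=(5,5,13,13) vs β=6 → FL=S FR=S RL=W RR=W

t=6: FL=S FR=S RL=W RR=W
t=10: FL=W FR=W RL=S RR=S
t=12: FL=W FR=W RL=S RR=S
t=18: FL=S FR=S RL=W RR=W
t=19: FL=S FR=S RL=W RR=W
t=20: FL=S FR=S RL=W RR=W
t=23: FL=S FR=S RL=W RR=W


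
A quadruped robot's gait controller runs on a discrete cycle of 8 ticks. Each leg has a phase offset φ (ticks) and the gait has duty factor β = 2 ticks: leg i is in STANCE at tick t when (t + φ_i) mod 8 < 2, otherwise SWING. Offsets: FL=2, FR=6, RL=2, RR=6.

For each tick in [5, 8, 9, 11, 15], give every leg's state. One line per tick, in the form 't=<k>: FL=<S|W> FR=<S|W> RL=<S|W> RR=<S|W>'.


t=5: FL=W FR=W RL=W RR=W
t=8: FL=W FR=W RL=W RR=W
t=9: FL=W FR=W RL=W RR=W
t=11: FL=W FR=S RL=W RR=S
t=15: FL=S FR=W RL=S RR=W

t=5: phase=(7,3,7,3) vs β=2 → FL=W FR=W RL=W RR=W
t=8: phase=(2,6,2,6) vs β=2 → FL=W FR=W RL=W RR=W
t=9: phase=(3,7,3,7) vs β=2 → FL=W FR=W RL=W RR=W
t=11: phase=(5,1,5,1) vs β=2 → FL=W FR=S RL=W RR=S
t=15: phase=(1,5,1,5) vs β=2 → FL=S FR=W RL=S RR=W


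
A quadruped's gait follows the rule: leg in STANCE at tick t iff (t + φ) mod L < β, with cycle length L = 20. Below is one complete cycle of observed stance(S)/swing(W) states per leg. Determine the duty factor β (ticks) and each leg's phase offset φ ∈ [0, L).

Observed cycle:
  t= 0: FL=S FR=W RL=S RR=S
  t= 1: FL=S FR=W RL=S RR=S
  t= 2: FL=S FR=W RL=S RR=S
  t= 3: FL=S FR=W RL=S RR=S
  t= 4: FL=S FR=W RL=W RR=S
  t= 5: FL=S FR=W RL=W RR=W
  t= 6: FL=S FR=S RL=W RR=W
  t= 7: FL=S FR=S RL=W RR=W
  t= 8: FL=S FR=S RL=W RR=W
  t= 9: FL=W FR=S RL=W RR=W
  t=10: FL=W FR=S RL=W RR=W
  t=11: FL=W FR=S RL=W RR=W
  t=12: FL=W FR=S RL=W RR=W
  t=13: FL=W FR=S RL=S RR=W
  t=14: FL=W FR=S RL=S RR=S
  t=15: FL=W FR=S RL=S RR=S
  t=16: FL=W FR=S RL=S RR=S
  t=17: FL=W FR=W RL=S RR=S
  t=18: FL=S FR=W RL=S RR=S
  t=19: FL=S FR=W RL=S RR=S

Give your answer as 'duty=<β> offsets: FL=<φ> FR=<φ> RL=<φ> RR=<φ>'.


duty=11 offsets: FL=2 FR=14 RL=7 RR=6

duty β = stance ticks per leg = 11
FL: stance ticks = 11; W→S at t=18 → φ=2
FR: stance ticks = 11; W→S at t=6 → φ=14
RL: stance ticks = 11; W→S at t=13 → φ=7
RR: stance ticks = 11; W→S at t=14 → φ=6


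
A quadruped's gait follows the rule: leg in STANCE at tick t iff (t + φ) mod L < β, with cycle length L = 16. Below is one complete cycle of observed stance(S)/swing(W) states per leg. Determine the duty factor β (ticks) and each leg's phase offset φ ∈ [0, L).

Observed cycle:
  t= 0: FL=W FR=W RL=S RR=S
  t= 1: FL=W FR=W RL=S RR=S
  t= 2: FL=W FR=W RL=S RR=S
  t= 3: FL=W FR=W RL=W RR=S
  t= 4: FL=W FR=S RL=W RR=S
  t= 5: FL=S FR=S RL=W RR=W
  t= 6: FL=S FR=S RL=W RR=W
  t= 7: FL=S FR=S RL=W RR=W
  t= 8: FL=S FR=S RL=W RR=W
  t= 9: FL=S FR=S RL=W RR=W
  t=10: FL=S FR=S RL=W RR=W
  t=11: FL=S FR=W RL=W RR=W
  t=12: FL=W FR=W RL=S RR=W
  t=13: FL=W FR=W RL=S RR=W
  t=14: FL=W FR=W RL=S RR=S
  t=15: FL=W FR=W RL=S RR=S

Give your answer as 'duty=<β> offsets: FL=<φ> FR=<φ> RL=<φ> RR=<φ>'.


duty=7 offsets: FL=11 FR=12 RL=4 RR=2

duty β = stance ticks per leg = 7
FL: stance ticks = 7; W→S at t=5 → φ=11
FR: stance ticks = 7; W→S at t=4 → φ=12
RL: stance ticks = 7; W→S at t=12 → φ=4
RR: stance ticks = 7; W→S at t=14 → φ=2


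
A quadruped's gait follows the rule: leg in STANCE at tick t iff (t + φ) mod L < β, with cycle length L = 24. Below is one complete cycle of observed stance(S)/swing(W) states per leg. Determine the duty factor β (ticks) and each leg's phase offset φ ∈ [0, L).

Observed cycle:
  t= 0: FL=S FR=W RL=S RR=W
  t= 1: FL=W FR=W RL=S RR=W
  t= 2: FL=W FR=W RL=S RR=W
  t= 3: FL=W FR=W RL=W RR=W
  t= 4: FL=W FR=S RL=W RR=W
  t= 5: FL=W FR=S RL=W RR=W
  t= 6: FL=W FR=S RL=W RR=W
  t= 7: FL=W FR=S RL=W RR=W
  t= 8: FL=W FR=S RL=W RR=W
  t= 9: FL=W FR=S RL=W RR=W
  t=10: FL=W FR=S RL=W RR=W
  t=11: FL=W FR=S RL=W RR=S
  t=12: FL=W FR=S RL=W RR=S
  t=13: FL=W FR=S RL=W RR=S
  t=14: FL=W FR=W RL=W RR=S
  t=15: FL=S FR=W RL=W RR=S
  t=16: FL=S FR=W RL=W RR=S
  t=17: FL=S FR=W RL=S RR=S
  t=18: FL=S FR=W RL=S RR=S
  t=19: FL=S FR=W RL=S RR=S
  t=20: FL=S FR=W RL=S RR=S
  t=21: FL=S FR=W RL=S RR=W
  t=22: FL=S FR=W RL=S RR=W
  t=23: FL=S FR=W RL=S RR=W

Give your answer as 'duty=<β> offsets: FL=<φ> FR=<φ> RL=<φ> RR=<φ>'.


duty=10 offsets: FL=9 FR=20 RL=7 RR=13

duty β = stance ticks per leg = 10
FL: stance ticks = 10; W→S at t=15 → φ=9
FR: stance ticks = 10; W→S at t=4 → φ=20
RL: stance ticks = 10; W→S at t=17 → φ=7
RR: stance ticks = 10; W→S at t=11 → φ=13


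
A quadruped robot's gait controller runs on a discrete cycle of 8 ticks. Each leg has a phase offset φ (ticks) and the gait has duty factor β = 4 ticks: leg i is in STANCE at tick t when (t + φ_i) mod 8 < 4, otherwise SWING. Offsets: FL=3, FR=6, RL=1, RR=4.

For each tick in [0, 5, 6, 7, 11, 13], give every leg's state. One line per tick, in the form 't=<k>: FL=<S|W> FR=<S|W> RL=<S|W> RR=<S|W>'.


t=0: FL=S FR=W RL=S RR=W
t=5: FL=S FR=S RL=W RR=S
t=6: FL=S FR=W RL=W RR=S
t=7: FL=S FR=W RL=S RR=S
t=11: FL=W FR=S RL=W RR=W
t=13: FL=S FR=S RL=W RR=S

t=0: phase=(3,6,1,4) vs β=4 → FL=S FR=W RL=S RR=W
t=5: phase=(0,3,6,1) vs β=4 → FL=S FR=S RL=W RR=S
t=6: phase=(1,4,7,2) vs β=4 → FL=S FR=W RL=W RR=S
t=7: phase=(2,5,0,3) vs β=4 → FL=S FR=W RL=S RR=S
t=11: phase=(6,1,4,7) vs β=4 → FL=W FR=S RL=W RR=W
t=13: phase=(0,3,6,1) vs β=4 → FL=S FR=S RL=W RR=S


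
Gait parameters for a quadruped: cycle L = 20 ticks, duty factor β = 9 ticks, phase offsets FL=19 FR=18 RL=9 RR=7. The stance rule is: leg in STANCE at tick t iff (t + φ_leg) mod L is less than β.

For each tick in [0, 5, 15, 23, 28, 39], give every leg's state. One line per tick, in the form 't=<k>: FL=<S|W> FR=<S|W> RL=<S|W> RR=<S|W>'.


t=0: phase=(19,18,9,7) vs β=9 → FL=W FR=W RL=W RR=S
t=5: phase=(4,3,14,12) vs β=9 → FL=S FR=S RL=W RR=W
t=15: phase=(14,13,4,2) vs β=9 → FL=W FR=W RL=S RR=S
t=23: phase=(2,1,12,10) vs β=9 → FL=S FR=S RL=W RR=W
t=28: phase=(7,6,17,15) vs β=9 → FL=S FR=S RL=W RR=W
t=39: phase=(18,17,8,6) vs β=9 → FL=W FR=W RL=S RR=S

t=0: FL=W FR=W RL=W RR=S
t=5: FL=S FR=S RL=W RR=W
t=15: FL=W FR=W RL=S RR=S
t=23: FL=S FR=S RL=W RR=W
t=28: FL=S FR=S RL=W RR=W
t=39: FL=W FR=W RL=S RR=S


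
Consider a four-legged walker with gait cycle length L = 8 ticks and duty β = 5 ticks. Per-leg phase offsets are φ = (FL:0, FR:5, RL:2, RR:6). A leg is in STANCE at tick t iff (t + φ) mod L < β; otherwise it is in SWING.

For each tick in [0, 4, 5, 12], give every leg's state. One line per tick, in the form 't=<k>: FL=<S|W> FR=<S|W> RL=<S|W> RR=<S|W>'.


t=0: phase=(0,5,2,6) vs β=5 → FL=S FR=W RL=S RR=W
t=4: phase=(4,1,6,2) vs β=5 → FL=S FR=S RL=W RR=S
t=5: phase=(5,2,7,3) vs β=5 → FL=W FR=S RL=W RR=S
t=12: phase=(4,1,6,2) vs β=5 → FL=S FR=S RL=W RR=S

t=0: FL=S FR=W RL=S RR=W
t=4: FL=S FR=S RL=W RR=S
t=5: FL=W FR=S RL=W RR=S
t=12: FL=S FR=S RL=W RR=S


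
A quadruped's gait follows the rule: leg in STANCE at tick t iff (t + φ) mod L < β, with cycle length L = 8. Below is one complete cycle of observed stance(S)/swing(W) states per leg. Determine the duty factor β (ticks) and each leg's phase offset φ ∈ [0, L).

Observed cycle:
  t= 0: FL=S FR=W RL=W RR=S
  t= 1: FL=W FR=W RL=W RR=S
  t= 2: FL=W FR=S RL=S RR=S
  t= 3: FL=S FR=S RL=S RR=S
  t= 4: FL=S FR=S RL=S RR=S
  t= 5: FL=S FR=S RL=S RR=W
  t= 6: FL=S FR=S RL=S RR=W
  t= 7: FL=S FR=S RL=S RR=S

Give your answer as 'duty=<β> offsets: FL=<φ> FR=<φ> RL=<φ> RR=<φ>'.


duty=6 offsets: FL=5 FR=6 RL=6 RR=1

duty β = stance ticks per leg = 6
FL: stance ticks = 6; W→S at t=3 → φ=5
FR: stance ticks = 6; W→S at t=2 → φ=6
RL: stance ticks = 6; W→S at t=2 → φ=6
RR: stance ticks = 6; W→S at t=7 → φ=1


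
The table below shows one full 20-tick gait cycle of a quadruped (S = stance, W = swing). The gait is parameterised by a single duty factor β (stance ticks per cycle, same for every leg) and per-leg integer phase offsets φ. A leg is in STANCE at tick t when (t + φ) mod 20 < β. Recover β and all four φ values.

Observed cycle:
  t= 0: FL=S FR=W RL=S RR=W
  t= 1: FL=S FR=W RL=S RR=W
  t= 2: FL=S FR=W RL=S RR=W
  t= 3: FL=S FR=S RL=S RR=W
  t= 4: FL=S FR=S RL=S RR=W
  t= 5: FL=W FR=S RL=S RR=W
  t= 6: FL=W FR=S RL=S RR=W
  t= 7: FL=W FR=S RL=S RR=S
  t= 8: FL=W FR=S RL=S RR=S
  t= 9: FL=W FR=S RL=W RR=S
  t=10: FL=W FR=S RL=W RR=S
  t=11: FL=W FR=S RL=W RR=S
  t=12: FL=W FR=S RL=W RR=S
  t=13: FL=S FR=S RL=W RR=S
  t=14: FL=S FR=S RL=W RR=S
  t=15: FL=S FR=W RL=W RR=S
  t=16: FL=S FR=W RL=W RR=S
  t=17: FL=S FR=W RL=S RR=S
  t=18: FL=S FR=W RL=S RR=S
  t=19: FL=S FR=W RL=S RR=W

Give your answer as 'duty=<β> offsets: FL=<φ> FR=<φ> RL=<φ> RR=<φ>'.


duty β = stance ticks per leg = 12
FL: stance ticks = 12; W→S at t=13 → φ=7
FR: stance ticks = 12; W→S at t=3 → φ=17
RL: stance ticks = 12; W→S at t=17 → φ=3
RR: stance ticks = 12; W→S at t=7 → φ=13

duty=12 offsets: FL=7 FR=17 RL=3 RR=13


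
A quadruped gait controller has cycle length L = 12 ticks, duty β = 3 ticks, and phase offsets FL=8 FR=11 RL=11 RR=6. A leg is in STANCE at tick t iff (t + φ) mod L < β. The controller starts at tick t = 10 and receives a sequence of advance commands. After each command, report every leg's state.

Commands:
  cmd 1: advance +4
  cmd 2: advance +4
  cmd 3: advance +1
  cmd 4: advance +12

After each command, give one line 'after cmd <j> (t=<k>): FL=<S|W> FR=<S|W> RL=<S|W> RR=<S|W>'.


start t=10: FL=W FR=W RL=W RR=W
cmd 1: advance +4 → t=14, phase=(10,1,1,8) → FL=W FR=S RL=S RR=W
cmd 2: advance +4 → t=18, phase=(2,5,5,0) → FL=S FR=W RL=W RR=S
cmd 3: advance +1 → t=19, phase=(3,6,6,1) → FL=W FR=W RL=W RR=S
cmd 4: advance +12 → t=31, phase=(3,6,6,1) → FL=W FR=W RL=W RR=S

after cmd 1 (t=14): FL=W FR=S RL=S RR=W
after cmd 2 (t=18): FL=S FR=W RL=W RR=S
after cmd 3 (t=19): FL=W FR=W RL=W RR=S
after cmd 4 (t=31): FL=W FR=W RL=W RR=S


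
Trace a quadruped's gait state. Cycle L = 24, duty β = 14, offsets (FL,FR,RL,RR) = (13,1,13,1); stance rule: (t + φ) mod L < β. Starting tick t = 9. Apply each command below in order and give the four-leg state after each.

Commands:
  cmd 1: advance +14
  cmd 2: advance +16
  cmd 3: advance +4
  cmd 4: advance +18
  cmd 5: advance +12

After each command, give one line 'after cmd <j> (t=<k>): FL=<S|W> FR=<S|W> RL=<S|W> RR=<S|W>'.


after cmd 1 (t=23): FL=S FR=S RL=S RR=S
after cmd 2 (t=39): FL=S FR=W RL=S RR=W
after cmd 3 (t=43): FL=S FR=W RL=S RR=W
after cmd 4 (t=61): FL=S FR=W RL=S RR=W
after cmd 5 (t=73): FL=W FR=S RL=W RR=S

start t=9: FL=W FR=S RL=W RR=S
cmd 1: advance +14 → t=23, phase=(12,0,12,0) → FL=S FR=S RL=S RR=S
cmd 2: advance +16 → t=39, phase=(4,16,4,16) → FL=S FR=W RL=S RR=W
cmd 3: advance +4 → t=43, phase=(8,20,8,20) → FL=S FR=W RL=S RR=W
cmd 4: advance +18 → t=61, phase=(2,14,2,14) → FL=S FR=W RL=S RR=W
cmd 5: advance +12 → t=73, phase=(14,2,14,2) → FL=W FR=S RL=W RR=S


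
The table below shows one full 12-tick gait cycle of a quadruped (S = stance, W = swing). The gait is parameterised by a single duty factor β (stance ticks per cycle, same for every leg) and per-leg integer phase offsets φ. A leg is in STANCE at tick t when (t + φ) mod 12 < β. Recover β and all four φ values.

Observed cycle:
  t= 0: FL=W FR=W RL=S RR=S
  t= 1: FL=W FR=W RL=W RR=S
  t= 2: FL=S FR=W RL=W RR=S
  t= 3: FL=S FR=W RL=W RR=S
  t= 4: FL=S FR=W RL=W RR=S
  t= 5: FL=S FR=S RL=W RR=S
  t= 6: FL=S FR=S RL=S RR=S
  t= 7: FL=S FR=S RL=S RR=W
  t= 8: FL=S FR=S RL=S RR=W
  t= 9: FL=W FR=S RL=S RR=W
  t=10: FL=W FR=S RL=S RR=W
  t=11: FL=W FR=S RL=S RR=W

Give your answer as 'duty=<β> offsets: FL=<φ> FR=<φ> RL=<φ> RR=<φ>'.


duty=7 offsets: FL=10 FR=7 RL=6 RR=0

duty β = stance ticks per leg = 7
FL: stance ticks = 7; W→S at t=2 → φ=10
FR: stance ticks = 7; W→S at t=5 → φ=7
RL: stance ticks = 7; W→S at t=6 → φ=6
RR: stance ticks = 7; W→S at t=0 → φ=0


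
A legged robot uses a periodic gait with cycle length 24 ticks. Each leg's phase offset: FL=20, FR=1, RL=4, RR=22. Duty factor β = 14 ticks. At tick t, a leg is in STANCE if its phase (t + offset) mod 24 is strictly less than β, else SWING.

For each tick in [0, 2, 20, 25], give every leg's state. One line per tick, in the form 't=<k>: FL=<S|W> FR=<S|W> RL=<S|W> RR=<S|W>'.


t=0: phase=(20,1,4,22) vs β=14 → FL=W FR=S RL=S RR=W
t=2: phase=(22,3,6,0) vs β=14 → FL=W FR=S RL=S RR=S
t=20: phase=(16,21,0,18) vs β=14 → FL=W FR=W RL=S RR=W
t=25: phase=(21,2,5,23) vs β=14 → FL=W FR=S RL=S RR=W

t=0: FL=W FR=S RL=S RR=W
t=2: FL=W FR=S RL=S RR=S
t=20: FL=W FR=W RL=S RR=W
t=25: FL=W FR=S RL=S RR=W


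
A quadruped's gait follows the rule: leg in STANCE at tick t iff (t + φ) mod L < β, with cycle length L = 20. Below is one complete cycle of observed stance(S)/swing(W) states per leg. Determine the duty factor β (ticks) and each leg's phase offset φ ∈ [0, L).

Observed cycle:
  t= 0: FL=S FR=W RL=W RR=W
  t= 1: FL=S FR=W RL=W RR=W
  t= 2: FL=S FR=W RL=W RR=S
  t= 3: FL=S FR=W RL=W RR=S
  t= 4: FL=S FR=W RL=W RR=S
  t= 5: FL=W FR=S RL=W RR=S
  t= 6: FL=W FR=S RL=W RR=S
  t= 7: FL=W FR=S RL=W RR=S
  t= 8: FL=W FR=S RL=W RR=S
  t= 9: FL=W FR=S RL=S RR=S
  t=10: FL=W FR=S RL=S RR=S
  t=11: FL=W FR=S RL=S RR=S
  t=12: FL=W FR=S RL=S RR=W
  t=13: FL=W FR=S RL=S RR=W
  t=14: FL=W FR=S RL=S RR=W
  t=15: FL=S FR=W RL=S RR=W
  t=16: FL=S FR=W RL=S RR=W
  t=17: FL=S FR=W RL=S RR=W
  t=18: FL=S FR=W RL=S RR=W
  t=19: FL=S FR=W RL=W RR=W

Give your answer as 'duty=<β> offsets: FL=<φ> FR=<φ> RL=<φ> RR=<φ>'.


duty=10 offsets: FL=5 FR=15 RL=11 RR=18

duty β = stance ticks per leg = 10
FL: stance ticks = 10; W→S at t=15 → φ=5
FR: stance ticks = 10; W→S at t=5 → φ=15
RL: stance ticks = 10; W→S at t=9 → φ=11
RR: stance ticks = 10; W→S at t=2 → φ=18


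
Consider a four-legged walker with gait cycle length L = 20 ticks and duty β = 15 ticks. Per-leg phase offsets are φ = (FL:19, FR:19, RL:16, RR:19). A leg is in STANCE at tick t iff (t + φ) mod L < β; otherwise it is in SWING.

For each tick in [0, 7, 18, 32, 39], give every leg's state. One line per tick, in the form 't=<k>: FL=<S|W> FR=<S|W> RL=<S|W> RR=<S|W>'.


t=0: FL=W FR=W RL=W RR=W
t=7: FL=S FR=S RL=S RR=S
t=18: FL=W FR=W RL=S RR=W
t=32: FL=S FR=S RL=S RR=S
t=39: FL=W FR=W RL=W RR=W

t=0: phase=(19,19,16,19) vs β=15 → FL=W FR=W RL=W RR=W
t=7: phase=(6,6,3,6) vs β=15 → FL=S FR=S RL=S RR=S
t=18: phase=(17,17,14,17) vs β=15 → FL=W FR=W RL=S RR=W
t=32: phase=(11,11,8,11) vs β=15 → FL=S FR=S RL=S RR=S
t=39: phase=(18,18,15,18) vs β=15 → FL=W FR=W RL=W RR=W


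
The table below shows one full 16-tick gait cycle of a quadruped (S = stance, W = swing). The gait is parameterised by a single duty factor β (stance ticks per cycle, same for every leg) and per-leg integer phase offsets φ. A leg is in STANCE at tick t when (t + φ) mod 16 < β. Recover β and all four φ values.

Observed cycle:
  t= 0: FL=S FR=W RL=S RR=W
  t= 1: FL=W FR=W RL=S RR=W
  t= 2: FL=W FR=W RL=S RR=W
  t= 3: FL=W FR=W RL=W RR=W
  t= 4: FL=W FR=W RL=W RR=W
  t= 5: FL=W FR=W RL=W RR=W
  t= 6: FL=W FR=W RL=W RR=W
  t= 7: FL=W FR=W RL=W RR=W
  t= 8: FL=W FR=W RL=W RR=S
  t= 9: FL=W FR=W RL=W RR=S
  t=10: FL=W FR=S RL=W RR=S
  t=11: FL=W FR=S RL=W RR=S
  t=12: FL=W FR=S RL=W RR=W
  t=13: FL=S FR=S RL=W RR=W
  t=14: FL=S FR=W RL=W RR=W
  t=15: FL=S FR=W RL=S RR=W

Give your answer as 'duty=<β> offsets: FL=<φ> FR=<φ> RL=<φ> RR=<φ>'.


duty=4 offsets: FL=3 FR=6 RL=1 RR=8

duty β = stance ticks per leg = 4
FL: stance ticks = 4; W→S at t=13 → φ=3
FR: stance ticks = 4; W→S at t=10 → φ=6
RL: stance ticks = 4; W→S at t=15 → φ=1
RR: stance ticks = 4; W→S at t=8 → φ=8


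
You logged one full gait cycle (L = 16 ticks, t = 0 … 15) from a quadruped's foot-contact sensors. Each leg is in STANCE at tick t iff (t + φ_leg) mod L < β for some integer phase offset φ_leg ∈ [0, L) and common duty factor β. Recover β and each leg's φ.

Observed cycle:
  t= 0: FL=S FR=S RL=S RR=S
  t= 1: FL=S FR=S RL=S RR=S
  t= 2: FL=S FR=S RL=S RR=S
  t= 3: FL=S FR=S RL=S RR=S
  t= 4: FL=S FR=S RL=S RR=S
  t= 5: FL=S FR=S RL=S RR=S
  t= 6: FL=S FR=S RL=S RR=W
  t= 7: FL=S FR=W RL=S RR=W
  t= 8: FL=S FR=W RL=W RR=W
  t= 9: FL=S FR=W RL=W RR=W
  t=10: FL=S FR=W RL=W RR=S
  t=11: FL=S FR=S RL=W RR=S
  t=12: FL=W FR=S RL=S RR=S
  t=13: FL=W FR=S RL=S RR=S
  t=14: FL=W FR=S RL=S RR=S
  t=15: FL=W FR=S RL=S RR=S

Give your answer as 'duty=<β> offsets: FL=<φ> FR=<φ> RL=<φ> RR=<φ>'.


duty β = stance ticks per leg = 12
FL: stance ticks = 12; W→S at t=0 → φ=0
FR: stance ticks = 12; W→S at t=11 → φ=5
RL: stance ticks = 12; W→S at t=12 → φ=4
RR: stance ticks = 12; W→S at t=10 → φ=6

duty=12 offsets: FL=0 FR=5 RL=4 RR=6
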